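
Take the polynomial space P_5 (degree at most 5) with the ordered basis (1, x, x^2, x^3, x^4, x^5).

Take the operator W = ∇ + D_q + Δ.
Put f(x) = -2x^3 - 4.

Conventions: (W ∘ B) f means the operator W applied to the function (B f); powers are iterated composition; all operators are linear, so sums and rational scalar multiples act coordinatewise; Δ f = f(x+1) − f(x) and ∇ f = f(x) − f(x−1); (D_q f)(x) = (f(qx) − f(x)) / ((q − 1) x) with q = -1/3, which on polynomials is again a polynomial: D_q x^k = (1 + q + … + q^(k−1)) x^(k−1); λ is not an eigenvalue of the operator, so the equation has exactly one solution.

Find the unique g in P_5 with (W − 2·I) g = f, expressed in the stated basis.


write g with unknown coordinates in the stated basis and equate coefficients in (W − 2·I) g = f
solving from the highest basis element down gives g = x^3 + (61/18)x^2 + (427/54)x + 535/36
check: W g = (61/9)x^2 + (427/27)x + 463/18
so W g − 2·g = -2x^3 - 4 = f ✓

the result is g(x) = x^3 + (61/18)x^2 + (427/54)x + 535/36


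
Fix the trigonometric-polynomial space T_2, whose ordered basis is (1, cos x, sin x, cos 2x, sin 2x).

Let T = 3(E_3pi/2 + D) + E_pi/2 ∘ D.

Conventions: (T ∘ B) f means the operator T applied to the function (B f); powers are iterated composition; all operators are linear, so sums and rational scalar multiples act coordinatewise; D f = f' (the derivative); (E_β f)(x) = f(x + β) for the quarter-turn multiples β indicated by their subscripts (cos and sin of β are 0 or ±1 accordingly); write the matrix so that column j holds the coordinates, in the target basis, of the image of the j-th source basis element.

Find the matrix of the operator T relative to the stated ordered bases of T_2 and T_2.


image of 1: 3
image of cos x: -cos x
image of sin x: -sin x
image of cos 2x: -3cos 2x - 4sin 2x
image of sin 2x: 4cos 2x - 3sin 2x
each image's coordinates form column j of the matrix

the matrix is [[3, 0, 0, 0, 0]; [0, -1, 0, 0, 0]; [0, 0, -1, 0, 0]; [0, 0, 0, -3, 4]; [0, 0, 0, -4, -3]] (rows listed top to bottom)


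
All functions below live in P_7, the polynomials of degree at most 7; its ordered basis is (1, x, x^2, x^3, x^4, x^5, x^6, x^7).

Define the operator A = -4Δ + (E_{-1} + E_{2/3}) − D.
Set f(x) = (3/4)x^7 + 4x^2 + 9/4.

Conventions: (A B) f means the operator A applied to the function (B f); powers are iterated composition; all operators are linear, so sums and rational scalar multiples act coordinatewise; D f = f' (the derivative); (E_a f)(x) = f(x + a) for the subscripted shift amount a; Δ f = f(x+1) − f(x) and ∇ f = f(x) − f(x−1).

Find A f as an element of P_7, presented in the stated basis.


Δ f = (21/4)x^6 + (63/4)x^5 + (105/4)x^4 + (105/4)x^3 + (63/4)x^2 + (53/4)x + 19/4
(-4Δ) f = -21x^6 - 63x^5 - 105x^4 - 105x^3 - 63x^2 - 53x - 19
E_{-1} f = (3/4)x^7 - (21/4)x^6 + (63/4)x^5 - (105/4)x^4 + (105/4)x^3 - (47/4)x^2 - (11/4)x + 11/2
E_{2/3} f = (3/4)x^7 + (7/2)x^6 + 7x^5 + (70/9)x^4 + (140/27)x^3 + (164/27)x^2 + (1408/243)x + 11873/2916
(E_{-1} + E_{2/3}) f = (3/2)x^7 - (7/4)x^6 + (91/4)x^5 - (665/36)x^4 + (3395/108)x^3 - (613/108)x^2 + (2959/972)x + 27911/2916
D f = (21/4)x^6 + 8x
(-D) f = -(21/4)x^6 - 8x
(-4Δ + (E_{-1} + E_{2/3}) − D) f = (3/2)x^7 - 28x^6 - (161/4)x^5 - (4445/36)x^4 - (7945/108)x^3 - (7417/108)x^2 - (56333/972)x - 27493/2916

the image equals g(x) = (3/2)x^7 - 28x^6 - (161/4)x^5 - (4445/36)x^4 - (7945/108)x^3 - (7417/108)x^2 - (56333/972)x - 27493/2916


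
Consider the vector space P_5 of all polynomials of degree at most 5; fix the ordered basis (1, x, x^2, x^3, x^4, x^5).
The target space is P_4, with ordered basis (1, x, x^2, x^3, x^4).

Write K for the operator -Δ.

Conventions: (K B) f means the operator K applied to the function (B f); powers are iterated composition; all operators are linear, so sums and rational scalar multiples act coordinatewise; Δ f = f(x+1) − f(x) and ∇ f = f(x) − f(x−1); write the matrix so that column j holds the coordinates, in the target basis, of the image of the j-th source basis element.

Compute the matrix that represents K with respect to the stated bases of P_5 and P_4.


the matrix is [[0, -1, -1, -1, -1, -1]; [0, 0, -2, -3, -4, -5]; [0, 0, 0, -3, -6, -10]; [0, 0, 0, 0, -4, -10]; [0, 0, 0, 0, 0, -5]] (rows listed top to bottom)

image of 1: 0
image of x: -1
image of x^2: -2x - 1
image of x^3: -3x^2 - 3x - 1
image of x^4: -4x^3 - 6x^2 - 4x - 1
image of x^5: -5x^4 - 10x^3 - 10x^2 - 5x - 1
each image's coordinates form column j of the matrix


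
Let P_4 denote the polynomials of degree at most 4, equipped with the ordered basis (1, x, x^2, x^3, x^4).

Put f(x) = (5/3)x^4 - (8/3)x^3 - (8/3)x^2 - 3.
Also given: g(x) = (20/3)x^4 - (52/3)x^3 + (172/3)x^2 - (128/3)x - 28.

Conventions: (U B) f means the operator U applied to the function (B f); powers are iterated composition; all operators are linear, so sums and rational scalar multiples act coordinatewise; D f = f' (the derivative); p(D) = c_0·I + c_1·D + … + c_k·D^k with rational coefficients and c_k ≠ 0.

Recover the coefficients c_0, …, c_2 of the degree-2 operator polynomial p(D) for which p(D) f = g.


c_0 = 4, c_1 = -1, c_2 = 3

D^0 f = (5/3)x^4 - (8/3)x^3 - (8/3)x^2 - 3
D^1 f = (20/3)x^3 - 8x^2 - (16/3)x
D^2 f = 20x^2 - 16x - 16/3
matching coefficients of g against c_0 f + c_1 Df + … from the top degree down determines the c_i
solution: c_0 = 4, c_1 = -1, c_2 = 3


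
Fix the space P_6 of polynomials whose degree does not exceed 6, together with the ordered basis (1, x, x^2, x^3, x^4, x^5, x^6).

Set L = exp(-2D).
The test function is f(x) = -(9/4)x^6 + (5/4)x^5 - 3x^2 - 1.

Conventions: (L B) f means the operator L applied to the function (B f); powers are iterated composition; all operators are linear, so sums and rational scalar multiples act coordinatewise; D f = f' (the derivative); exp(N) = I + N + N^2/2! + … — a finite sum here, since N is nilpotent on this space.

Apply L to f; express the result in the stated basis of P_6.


order-1 term: 27x^5 - (25/2)x^4 + 12x
order-2 term: -135x^4 + 50x^3 - 12
order-3 term: 360x^3 - 100x^2
order-4 term: -540x^2 + 100x
order-5 term: 432x - 40
order-6 term: -144
the series for exp(-2D) f terminates at order 6
exp(-2D) f = -(9/4)x^6 + (113/4)x^5 - (295/2)x^4 + 410x^3 - 643x^2 + 544x - 197

the result is g(x) = -(9/4)x^6 + (113/4)x^5 - (295/2)x^4 + 410x^3 - 643x^2 + 544x - 197


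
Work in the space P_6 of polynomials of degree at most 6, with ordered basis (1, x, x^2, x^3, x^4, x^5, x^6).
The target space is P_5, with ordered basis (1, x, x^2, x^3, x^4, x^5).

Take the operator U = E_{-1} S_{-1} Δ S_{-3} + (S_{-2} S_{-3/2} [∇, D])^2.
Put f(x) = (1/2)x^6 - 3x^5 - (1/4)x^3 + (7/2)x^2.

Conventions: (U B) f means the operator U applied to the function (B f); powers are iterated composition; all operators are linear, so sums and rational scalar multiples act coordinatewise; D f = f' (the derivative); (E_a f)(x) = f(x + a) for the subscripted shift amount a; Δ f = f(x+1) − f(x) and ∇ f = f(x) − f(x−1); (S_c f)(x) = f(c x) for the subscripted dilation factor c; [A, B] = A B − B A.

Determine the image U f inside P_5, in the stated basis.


S_{-3} f = (729/2)x^6 + 729x^5 + (27/4)x^3 + (63/2)x^2
Δ S_{-3} f = 2187x^5 + (18225/2)x^4 + 14580x^3 + (51111/4)x^2 + (23661/4)x + 4527/4
S_{-1} Δ S_{-3} f = -2187x^5 + (18225/2)x^4 - 14580x^3 + (51111/4)x^2 - (23661/4)x + 4527/4
E_{-1} S_{-1} Δ S_{-3} f = -2187x^5 + (40095/2)x^4 - 72900x^3 + (532251/4)x^2 - (490383/4)x + 182817/4
D f = 3x^5 - 15x^4 - (3/4)x^2 + 7x
∇ D f = 15x^4 - 90x^3 + 120x^2 - (153/2)x + 103/4
∇ f = 3x^5 - (45/2)x^4 + 40x^3 - (153/4)x^2 + (103/4)x - 29/4
D ∇ f = 15x^4 - 90x^3 + 120x^2 - (153/2)x + 103/4
[∇, D] f = 0
S_{-3/2} [∇, D] f = 0
S_{-2} S_{-3/2} [∇, D] f = 0
D (S_{-2} S_{-3/2} [∇, D]) f = 0
∇ D (S_{-2} S_{-3/2} [∇, D]) f = 0
∇ (S_{-2} S_{-3/2} [∇, D]) f = 0
D ∇ (S_{-2} S_{-3/2} [∇, D]) f = 0
[∇, D] (S_{-2} S_{-3/2} [∇, D]) f = 0
S_{-3/2} [∇, D] (S_{-2} S_{-3/2} [∇, D]) f = 0
S_{-2} S_{-3/2} [∇, D] (S_{-2} S_{-3/2} [∇, D]) f = 0
(E_{-1} S_{-1} Δ S_{-3} + (S_{-2} S_{-3/2} [∇, D])^2) f = -2187x^5 + (40095/2)x^4 - 72900x^3 + (532251/4)x^2 - (490383/4)x + 182817/4

the image equals g(x) = -2187x^5 + (40095/2)x^4 - 72900x^3 + (532251/4)x^2 - (490383/4)x + 182817/4


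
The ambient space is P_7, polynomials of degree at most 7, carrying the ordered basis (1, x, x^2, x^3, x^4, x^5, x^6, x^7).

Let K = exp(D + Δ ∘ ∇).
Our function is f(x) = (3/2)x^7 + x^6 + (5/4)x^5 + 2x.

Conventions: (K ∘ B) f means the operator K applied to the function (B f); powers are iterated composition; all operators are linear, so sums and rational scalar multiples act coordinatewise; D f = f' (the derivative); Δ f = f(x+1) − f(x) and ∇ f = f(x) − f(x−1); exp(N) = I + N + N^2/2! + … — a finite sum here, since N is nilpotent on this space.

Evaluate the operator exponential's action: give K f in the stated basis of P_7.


g(x) = (3/2)x^7 + (23/2)x^6 + (407/4)x^5 + (1675/4)x^4 + 1595x^3 + 3359x^2 + (20633/4)x + 12997/4

order-1 term: (21/2)x^6 + 69x^5 + (145/4)x^4 + 130x^3 + 30x^2 + (67/2)x + 4
order-2 term: (63/2)x^5 + 330x^4 + (1525/2)x^3 + 570x^2 + 765x + 187/2
order-3 term: (105/2)x^4 + 650x^3 + (4165/2)x^2 + 2010x + 855
order-4 term: (105/2)x^3 + 645x^2 + (8065/4)x + 1570
order-5 term: (63/2)x^2 + 321x + 2645/4
order-6 term: (21/2)x + 64
order-7 term: 3/2
the series for exp(D + Δ ∘ ∇) f terminates at order 7
exp(D + Δ ∘ ∇) f = (3/2)x^7 + (23/2)x^6 + (407/4)x^5 + (1675/4)x^4 + 1595x^3 + 3359x^2 + (20633/4)x + 12997/4


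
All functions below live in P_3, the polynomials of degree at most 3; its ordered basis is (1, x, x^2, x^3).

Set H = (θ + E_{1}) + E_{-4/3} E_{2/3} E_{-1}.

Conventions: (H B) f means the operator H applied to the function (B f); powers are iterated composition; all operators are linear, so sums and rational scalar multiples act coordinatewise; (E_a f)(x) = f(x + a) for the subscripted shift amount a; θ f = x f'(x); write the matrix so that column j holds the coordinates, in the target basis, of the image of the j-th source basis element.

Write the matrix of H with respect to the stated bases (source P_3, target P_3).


the matrix is [[2, -2/3, 34/9, -98/27]; [0, 3, -4/3, 34/3]; [0, 0, 4, -2]; [0, 0, 0, 5]] (rows listed top to bottom)

image of 1: 2
image of x: 3x - 2/3
image of x^2: 4x^2 - (4/3)x + 34/9
image of x^3: 5x^3 - 2x^2 + (34/3)x - 98/27
each image's coordinates form column j of the matrix


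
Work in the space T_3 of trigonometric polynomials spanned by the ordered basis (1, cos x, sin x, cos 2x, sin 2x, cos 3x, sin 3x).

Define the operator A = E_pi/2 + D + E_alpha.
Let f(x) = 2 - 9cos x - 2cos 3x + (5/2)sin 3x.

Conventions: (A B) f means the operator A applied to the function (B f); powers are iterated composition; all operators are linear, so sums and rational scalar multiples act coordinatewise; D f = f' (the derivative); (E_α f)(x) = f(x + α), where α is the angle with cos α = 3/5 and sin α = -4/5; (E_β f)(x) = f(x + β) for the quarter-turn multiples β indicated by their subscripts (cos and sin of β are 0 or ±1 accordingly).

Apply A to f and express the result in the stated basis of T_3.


E_pi/2 f = 2 + 9sin x - (5/2)cos 3x - 2sin 3x
D f = 9sin x + (15/2)cos 3x + 6sin 3x
E_alpha f = 2 - (27/5)cos x - (36/5)sin x + (124/125)cos 3x - (761/250)sin 3x
(E_pi/2 + D + E_alpha) f = 4 - (27/5)cos x + (54/5)sin x + (749/125)cos 3x + (239/250)sin 3x

the image equals g(x) = 4 - (27/5)cos x + (54/5)sin x + (749/125)cos 3x + (239/250)sin 3x


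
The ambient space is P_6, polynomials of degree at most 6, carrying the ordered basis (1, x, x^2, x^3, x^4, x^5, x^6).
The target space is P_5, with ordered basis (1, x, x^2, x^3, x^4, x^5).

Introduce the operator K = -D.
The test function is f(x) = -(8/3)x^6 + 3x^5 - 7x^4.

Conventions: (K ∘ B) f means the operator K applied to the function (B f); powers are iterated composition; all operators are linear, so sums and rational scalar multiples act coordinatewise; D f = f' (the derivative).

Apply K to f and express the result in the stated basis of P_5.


g(x) = 16x^5 - 15x^4 + 28x^3

D f = -16x^5 + 15x^4 - 28x^3
(-D) f = 16x^5 - 15x^4 + 28x^3


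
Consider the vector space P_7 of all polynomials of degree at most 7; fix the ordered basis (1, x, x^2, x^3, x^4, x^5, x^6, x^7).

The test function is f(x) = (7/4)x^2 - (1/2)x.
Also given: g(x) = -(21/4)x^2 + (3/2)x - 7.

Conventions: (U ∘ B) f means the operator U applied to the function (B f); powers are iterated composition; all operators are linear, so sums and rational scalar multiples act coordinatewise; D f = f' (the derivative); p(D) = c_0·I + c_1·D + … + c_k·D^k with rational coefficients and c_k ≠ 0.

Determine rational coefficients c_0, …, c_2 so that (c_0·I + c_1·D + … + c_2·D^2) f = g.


c_0 = -3, c_1 = 0, c_2 = -2

D^0 f = (7/4)x^2 - (1/2)x
D^1 f = (7/2)x - 1/2
D^2 f = 7/2
matching coefficients of g against c_0 f + c_1 Df + … from the top degree down determines the c_i
solution: c_0 = -3, c_1 = 0, c_2 = -2


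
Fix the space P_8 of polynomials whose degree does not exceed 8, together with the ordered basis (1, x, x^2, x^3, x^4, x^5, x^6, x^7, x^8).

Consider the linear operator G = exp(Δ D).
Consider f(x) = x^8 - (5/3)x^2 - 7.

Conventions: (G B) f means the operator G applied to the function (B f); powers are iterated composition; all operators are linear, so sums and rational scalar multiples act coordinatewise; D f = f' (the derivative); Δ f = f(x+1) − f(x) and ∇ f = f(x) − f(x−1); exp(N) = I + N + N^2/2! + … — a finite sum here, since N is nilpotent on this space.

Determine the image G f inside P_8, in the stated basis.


order-1 term: 56x^6 + 168x^5 + 280x^4 + 280x^3 + 168x^2 + 56x + 14/3
order-2 term: 840x^4 + 3360x^3 + 5880x^2 + 5040x + 1736
order-3 term: 3360x^2 + 10080x + 8400
order-4 term: 1680
the series for exp(Δ D) f terminates at order 4
exp(Δ D) f = x^8 + 56x^6 + 168x^5 + 1120x^4 + 3640x^3 + (28219/3)x^2 + 15176x + 35441/3

the result is g(x) = x^8 + 56x^6 + 168x^5 + 1120x^4 + 3640x^3 + (28219/3)x^2 + 15176x + 35441/3


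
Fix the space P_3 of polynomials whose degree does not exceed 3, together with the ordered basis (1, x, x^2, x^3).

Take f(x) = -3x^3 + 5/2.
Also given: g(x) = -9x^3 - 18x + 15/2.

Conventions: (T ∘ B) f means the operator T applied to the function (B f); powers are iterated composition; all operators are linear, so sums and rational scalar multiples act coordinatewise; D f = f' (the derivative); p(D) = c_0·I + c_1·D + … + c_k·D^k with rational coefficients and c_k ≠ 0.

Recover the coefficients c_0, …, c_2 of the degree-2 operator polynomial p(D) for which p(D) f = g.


p(D) = 3·I + D^2, i.e. c_0 = 3, c_1 = 0, c_2 = 1

D^0 f = -3x^3 + 5/2
D^1 f = -9x^2
D^2 f = -18x
matching coefficients of g against c_0 f + c_1 Df + … from the top degree down determines the c_i
solution: c_0 = 3, c_1 = 0, c_2 = 1


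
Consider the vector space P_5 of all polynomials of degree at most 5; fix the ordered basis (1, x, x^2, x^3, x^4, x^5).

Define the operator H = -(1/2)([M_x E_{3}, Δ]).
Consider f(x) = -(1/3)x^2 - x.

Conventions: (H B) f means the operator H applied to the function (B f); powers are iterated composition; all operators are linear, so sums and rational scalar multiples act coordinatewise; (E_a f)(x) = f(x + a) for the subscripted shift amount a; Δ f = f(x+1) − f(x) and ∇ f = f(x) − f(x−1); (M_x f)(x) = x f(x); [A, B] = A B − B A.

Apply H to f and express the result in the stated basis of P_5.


the result is g(x) = -(1/6)x^2 - (11/6)x - 14/3

Δ f = -(2/3)x - 4/3
E_{3} Δ f = -(2/3)x - 10/3
M_x E_{3} Δ f = -(2/3)x^2 - (10/3)x
E_{3} f = -(1/3)x^2 - 3x - 6
M_x E_{3} f = -(1/3)x^3 - 3x^2 - 6x
Δ (M_x E_{3}) f = -x^2 - 7x - 28/3
[M_x E_{3}, Δ] f = (1/3)x^2 + (11/3)x + 28/3
(-(1/2)([M_x E_{3}, Δ])) f = -(1/6)x^2 - (11/6)x - 14/3


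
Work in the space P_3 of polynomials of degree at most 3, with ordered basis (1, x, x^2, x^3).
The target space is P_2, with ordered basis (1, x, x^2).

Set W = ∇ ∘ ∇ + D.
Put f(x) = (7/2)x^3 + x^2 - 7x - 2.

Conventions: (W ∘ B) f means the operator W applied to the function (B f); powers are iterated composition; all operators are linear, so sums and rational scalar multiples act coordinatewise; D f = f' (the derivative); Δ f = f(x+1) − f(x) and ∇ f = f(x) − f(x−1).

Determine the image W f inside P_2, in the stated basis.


the image equals g(x) = (21/2)x^2 + 23x - 26

∇ f = (21/2)x^2 - (17/2)x - 9/2
∇ ∇ f = 21x - 19
D f = (21/2)x^2 + 2x - 7
(∇ ∘ ∇ + D) f = (21/2)x^2 + 23x - 26


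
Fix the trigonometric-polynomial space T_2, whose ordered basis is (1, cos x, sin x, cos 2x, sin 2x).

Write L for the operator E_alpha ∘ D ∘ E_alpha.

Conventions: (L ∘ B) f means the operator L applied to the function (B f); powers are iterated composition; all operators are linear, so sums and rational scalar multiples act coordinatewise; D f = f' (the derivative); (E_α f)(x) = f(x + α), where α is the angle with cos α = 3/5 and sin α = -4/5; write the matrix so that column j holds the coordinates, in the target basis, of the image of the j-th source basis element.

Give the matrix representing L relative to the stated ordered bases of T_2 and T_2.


the matrix is [[0, 0, 0, 0, 0]; [0, 24/25, -7/25, 0, 0]; [0, 7/25, 24/25, 0, 0]; [0, 0, 0, -672/625, -1054/625]; [0, 0, 0, 1054/625, -672/625]] (rows listed top to bottom)

image of 1: 0
image of cos x: (24/25)cos x + (7/25)sin x
image of sin x: -(7/25)cos x + (24/25)sin x
image of cos 2x: -(672/625)cos 2x + (1054/625)sin 2x
image of sin 2x: -(1054/625)cos 2x - (672/625)sin 2x
each image's coordinates form column j of the matrix


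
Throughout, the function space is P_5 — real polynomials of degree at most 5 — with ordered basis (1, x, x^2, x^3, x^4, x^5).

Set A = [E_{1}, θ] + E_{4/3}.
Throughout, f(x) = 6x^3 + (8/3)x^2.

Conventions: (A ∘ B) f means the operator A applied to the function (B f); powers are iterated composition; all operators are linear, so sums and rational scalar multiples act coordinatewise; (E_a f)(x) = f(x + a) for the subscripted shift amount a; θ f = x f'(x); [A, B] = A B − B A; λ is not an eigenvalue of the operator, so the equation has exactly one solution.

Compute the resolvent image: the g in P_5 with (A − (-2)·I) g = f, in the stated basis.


the image equals g(x) = 2x^3 - (34/9)x^2 - (136/81)x + 1810/729

write g with unknown coordinates in the stated basis and equate coefficients in (A − (-2)·I) g = f
solving from the highest basis element down gives g = 2x^3 - (34/9)x^2 - (136/81)x + 1810/729
check: A g = 2x^3 + (92/9)x^2 + (272/81)x - 3620/729
so A g − (-2)·g = 6x^3 + (8/3)x^2 = f ✓


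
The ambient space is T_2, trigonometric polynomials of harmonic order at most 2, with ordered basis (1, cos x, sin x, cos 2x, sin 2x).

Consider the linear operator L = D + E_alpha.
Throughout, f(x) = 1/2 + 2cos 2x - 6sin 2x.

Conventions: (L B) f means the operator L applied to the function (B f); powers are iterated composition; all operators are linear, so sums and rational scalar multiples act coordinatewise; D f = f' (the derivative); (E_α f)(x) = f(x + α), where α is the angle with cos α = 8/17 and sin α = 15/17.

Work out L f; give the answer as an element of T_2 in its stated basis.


the result is g(x) = 1/2 - (5230/289)cos 2x - (670/289)sin 2x

D f = -12cos 2x - 4sin 2x
E_alpha f = 1/2 - (1762/289)cos 2x + (486/289)sin 2x
(D + E_alpha) f = 1/2 - (5230/289)cos 2x - (670/289)sin 2x


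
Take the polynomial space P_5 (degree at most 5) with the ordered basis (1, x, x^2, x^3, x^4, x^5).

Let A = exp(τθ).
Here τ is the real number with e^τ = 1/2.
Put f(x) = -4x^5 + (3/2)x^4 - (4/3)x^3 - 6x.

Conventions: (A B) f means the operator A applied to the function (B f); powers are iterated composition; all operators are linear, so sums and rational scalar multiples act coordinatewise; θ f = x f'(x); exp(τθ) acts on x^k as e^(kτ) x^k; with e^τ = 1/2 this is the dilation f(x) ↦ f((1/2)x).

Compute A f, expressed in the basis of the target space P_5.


g(x) = -(1/8)x^5 + (3/32)x^4 - (1/6)x^3 - 3x

exp(τθ) x^k = e^(kτ) x^k; with e^τ = 1/2 this sends x^k to (1/2)^k x^k
x ↦ 1/2 x
x^3 ↦ 1/8 x^3
x^4 ↦ 1/16 x^4
x^5 ↦ 1/32 x^5
applying this coordinatewise to f: exp(τθ) f = -(1/8)x^5 + (3/32)x^4 - (1/6)x^3 - 3x


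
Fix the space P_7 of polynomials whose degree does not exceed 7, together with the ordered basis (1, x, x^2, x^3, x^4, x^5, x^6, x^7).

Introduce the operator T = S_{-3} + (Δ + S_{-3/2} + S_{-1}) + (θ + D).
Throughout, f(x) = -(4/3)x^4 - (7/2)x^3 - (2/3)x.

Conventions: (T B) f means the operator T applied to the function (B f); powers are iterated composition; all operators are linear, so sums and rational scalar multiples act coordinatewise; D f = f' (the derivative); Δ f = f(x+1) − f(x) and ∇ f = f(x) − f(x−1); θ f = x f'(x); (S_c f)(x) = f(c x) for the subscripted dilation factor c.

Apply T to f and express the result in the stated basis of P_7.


S_{-3} f = -108x^4 + (189/2)x^3 + 2x
Δ f = -(16/3)x^3 - (37/2)x^2 - (95/6)x - 11/2
S_{-3/2} f = -(27/4)x^4 + (189/16)x^3 + x
S_{-1} f = -(4/3)x^4 + (7/2)x^3 + (2/3)x
(Δ + S_{-3/2} + S_{-1}) f = -(97/12)x^4 + (479/48)x^3 - (37/2)x^2 - (85/6)x - 11/2
θ f = -(16/3)x^4 - (21/2)x^3 - (2/3)x
D f = -(16/3)x^3 - (21/2)x^2 - 2/3
(θ + D) f = -(16/3)x^4 - (95/6)x^3 - (21/2)x^2 - (2/3)x - 2/3
(S_{-3} + (Δ + S_{-3/2} + S_{-1}) + (θ + D)) f = -(1457/12)x^4 + (4255/48)x^3 - 29x^2 - (77/6)x - 37/6

the result is g(x) = -(1457/12)x^4 + (4255/48)x^3 - 29x^2 - (77/6)x - 37/6


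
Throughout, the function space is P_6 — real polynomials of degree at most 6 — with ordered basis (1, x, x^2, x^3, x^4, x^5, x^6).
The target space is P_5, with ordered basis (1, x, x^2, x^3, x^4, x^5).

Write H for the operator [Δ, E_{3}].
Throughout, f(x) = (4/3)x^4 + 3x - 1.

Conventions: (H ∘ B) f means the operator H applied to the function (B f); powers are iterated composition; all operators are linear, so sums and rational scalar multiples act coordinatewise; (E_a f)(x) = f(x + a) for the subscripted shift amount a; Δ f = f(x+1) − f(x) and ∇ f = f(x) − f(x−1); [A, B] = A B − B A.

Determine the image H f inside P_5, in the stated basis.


E_{3} f = (4/3)x^4 + 16x^3 + 72x^2 + 147x + 116
Δ E_{3} f = (16/3)x^3 + 56x^2 + (592/3)x + 709/3
Δ f = (16/3)x^3 + 8x^2 + (16/3)x + 13/3
E_{3} Δ f = (16/3)x^3 + 56x^2 + (592/3)x + 709/3
[Δ, E_{3}] f = 0

g(x) = 0


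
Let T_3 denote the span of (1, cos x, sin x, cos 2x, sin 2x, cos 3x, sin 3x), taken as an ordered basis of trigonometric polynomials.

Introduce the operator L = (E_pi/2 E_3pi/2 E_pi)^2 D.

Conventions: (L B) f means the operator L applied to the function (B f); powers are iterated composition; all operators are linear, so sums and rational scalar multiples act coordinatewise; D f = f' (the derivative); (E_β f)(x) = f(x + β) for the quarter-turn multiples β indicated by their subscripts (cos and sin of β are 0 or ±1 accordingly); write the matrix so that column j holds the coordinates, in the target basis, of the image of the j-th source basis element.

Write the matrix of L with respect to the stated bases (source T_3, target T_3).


image of 1: 0
image of cos x: -sin x
image of sin x: cos x
image of cos 2x: -2sin 2x
image of sin 2x: 2cos 2x
image of cos 3x: -3sin 3x
image of sin 3x: 3cos 3x
each image's coordinates form column j of the matrix

the matrix is [[0, 0, 0, 0, 0, 0, 0]; [0, 0, 1, 0, 0, 0, 0]; [0, -1, 0, 0, 0, 0, 0]; [0, 0, 0, 0, 2, 0, 0]; [0, 0, 0, -2, 0, 0, 0]; [0, 0, 0, 0, 0, 0, 3]; [0, 0, 0, 0, 0, -3, 0]] (rows listed top to bottom)


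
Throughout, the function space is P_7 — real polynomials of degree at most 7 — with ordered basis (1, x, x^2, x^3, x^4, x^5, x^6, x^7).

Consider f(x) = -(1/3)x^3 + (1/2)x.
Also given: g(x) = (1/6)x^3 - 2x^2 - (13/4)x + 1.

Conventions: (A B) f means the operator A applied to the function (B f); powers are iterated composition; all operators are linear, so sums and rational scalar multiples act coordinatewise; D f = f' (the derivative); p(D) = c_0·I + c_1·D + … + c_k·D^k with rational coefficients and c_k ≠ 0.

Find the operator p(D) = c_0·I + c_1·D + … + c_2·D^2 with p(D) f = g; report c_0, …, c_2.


D^0 f = -(1/3)x^3 + (1/2)x
D^1 f = -x^2 + 1/2
D^2 f = -2x
matching coefficients of g against c_0 f + c_1 Df + … from the top degree down determines the c_i
solution: c_0 = -1/2, c_1 = 2, c_2 = 3/2

c_0 = -1/2, c_1 = 2, c_2 = 3/2


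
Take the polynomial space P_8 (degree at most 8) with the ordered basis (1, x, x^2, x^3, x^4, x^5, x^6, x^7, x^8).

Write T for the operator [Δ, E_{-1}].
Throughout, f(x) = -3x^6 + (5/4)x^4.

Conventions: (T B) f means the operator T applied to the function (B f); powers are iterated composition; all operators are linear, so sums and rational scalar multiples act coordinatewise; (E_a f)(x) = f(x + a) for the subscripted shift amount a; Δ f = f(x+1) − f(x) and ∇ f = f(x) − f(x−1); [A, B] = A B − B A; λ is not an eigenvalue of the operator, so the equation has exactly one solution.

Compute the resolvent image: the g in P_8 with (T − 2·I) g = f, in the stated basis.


write g with unknown coordinates in the stated basis and equate coefficients in (T − 2·I) g = f
solving from the highest basis element down gives g = (3/2)x^6 - (5/8)x^4
check: T g = 0
so T g − 2·g = -3x^6 + (5/4)x^4 = f ✓

g(x) = (3/2)x^6 - (5/8)x^4


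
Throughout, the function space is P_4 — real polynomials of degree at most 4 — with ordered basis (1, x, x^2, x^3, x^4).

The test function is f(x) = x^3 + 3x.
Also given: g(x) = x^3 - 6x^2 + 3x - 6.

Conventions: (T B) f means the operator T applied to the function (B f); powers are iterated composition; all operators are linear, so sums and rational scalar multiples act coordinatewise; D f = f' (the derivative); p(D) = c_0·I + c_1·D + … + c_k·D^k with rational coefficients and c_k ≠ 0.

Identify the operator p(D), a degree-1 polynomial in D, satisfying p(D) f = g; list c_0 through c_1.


D^0 f = x^3 + 3x
D^1 f = 3x^2 + 3
matching coefficients of g against c_0 f + c_1 Df + … from the top degree down determines the c_i
solution: c_0 = 1, c_1 = -2

c_0 = 1, c_1 = -2


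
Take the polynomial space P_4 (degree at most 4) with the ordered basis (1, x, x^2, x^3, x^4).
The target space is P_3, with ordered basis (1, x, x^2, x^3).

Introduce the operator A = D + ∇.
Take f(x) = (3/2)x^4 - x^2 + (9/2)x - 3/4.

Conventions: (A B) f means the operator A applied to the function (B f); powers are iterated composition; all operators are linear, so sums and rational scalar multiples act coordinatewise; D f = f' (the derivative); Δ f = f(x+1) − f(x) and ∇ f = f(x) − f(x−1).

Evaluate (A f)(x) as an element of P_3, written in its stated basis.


D f = 6x^3 - 2x + 9/2
∇ f = 6x^3 - 9x^2 + 4x + 4
(D + ∇) f = 12x^3 - 9x^2 + 2x + 17/2

the image equals g(x) = 12x^3 - 9x^2 + 2x + 17/2


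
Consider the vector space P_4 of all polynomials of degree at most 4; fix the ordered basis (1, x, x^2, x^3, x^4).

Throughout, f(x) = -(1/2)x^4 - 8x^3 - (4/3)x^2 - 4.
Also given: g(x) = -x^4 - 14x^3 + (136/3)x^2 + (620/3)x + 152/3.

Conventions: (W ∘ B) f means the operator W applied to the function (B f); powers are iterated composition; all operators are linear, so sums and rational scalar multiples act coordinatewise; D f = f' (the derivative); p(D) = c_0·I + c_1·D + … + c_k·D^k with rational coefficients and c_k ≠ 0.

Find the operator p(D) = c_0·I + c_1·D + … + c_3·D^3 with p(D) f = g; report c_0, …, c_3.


p(D) = 2·I − D − 4·D^2 − D^3, i.e. c_0 = 2, c_1 = -1, c_2 = -4, c_3 = -1

D^0 f = -(1/2)x^4 - 8x^3 - (4/3)x^2 - 4
D^1 f = -2x^3 - 24x^2 - (8/3)x
D^2 f = -6x^2 - 48x - 8/3
D^3 f = -12x - 48
matching coefficients of g against c_0 f + c_1 Df + … from the top degree down determines the c_i
solution: c_0 = 2, c_1 = -1, c_2 = -4, c_3 = -1


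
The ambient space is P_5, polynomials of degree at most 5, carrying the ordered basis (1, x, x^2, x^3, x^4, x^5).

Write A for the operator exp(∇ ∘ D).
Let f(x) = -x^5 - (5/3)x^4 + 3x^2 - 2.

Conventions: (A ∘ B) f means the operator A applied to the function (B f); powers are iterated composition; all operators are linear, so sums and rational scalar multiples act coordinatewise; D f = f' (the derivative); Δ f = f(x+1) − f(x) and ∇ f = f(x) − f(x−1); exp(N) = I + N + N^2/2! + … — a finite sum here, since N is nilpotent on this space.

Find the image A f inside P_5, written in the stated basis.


the image equals g(x) = -x^5 - (5/3)x^4 - 20x^3 + 13x^2 - 60x + 127/3

order-1 term: -20x^3 + 10x^2 + 13/3
order-2 term: -60x + 40
the series for exp(∇ ∘ D) f terminates at order 2
exp(∇ ∘ D) f = -x^5 - (5/3)x^4 - 20x^3 + 13x^2 - 60x + 127/3


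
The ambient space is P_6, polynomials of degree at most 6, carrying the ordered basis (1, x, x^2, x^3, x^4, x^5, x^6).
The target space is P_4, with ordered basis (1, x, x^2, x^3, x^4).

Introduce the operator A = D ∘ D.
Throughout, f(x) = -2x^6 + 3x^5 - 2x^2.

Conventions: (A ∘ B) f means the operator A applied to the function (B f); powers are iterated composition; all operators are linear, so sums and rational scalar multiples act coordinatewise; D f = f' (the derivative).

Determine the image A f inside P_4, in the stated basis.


D f = -12x^5 + 15x^4 - 4x
D D f = -60x^4 + 60x^3 - 4

the result is g(x) = -60x^4 + 60x^3 - 4


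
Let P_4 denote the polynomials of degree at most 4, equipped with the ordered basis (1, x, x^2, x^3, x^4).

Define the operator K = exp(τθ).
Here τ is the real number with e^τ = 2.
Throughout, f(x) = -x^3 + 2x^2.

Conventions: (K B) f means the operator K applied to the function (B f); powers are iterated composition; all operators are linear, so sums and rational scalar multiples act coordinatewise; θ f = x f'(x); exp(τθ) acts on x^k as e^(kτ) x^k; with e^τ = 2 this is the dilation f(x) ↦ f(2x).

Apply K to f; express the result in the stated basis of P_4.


exp(τθ) x^k = e^(kτ) x^k; with e^τ = 2 this sends x^k to 2^k x^k
x^2 ↦ 4 x^2
x^3 ↦ 8 x^3
applying this coordinatewise to f: exp(τθ) f = -8x^3 + 8x^2

the image equals g(x) = -8x^3 + 8x^2


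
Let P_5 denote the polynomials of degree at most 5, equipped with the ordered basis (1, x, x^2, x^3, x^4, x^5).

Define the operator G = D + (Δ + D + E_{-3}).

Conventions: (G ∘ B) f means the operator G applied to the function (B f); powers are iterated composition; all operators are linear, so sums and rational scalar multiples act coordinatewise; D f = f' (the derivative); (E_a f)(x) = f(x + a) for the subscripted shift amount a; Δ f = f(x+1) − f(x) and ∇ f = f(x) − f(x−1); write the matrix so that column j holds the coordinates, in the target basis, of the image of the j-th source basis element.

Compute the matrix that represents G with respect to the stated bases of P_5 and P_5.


image of 1: 1
image of x: x
image of x^2: x^2 + 10
image of x^3: x^3 + 30x - 26
image of x^4: x^4 + 60x^2 - 104x + 82
image of x^5: x^5 + 100x^3 - 260x^2 + 410x - 242
each image's coordinates form column j of the matrix

the matrix is [[1, 0, 10, -26, 82, -242]; [0, 1, 0, 30, -104, 410]; [0, 0, 1, 0, 60, -260]; [0, 0, 0, 1, 0, 100]; [0, 0, 0, 0, 1, 0]; [0, 0, 0, 0, 0, 1]] (rows listed top to bottom)


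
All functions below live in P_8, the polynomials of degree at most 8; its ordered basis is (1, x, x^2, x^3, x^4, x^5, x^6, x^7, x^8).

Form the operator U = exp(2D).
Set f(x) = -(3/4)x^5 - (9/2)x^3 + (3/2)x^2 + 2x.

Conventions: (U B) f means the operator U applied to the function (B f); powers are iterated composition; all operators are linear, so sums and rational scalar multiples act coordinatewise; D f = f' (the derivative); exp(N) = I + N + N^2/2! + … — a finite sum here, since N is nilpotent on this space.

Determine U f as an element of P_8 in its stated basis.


the image equals g(x) = -(3/4)x^5 - (15/2)x^4 - (69/2)x^3 - (171/2)x^2 - 106x - 50

order-1 term: -(15/2)x^4 - 27x^2 + 6x + 4
order-2 term: -30x^3 - 54x + 6
order-3 term: -60x^2 - 36
order-4 term: -60x
order-5 term: -24
the series for exp(2D) f terminates at order 5
exp(2D) f = -(3/4)x^5 - (15/2)x^4 - (69/2)x^3 - (171/2)x^2 - 106x - 50


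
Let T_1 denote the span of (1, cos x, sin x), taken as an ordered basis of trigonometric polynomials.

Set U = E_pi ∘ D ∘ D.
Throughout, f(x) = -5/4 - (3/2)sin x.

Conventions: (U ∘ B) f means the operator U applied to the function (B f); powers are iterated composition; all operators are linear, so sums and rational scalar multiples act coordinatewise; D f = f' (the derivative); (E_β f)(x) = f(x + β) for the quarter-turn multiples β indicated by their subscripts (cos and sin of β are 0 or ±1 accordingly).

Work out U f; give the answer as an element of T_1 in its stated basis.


g(x) = -(3/2)sin x

D f = -(3/2)cos x
D D f = (3/2)sin x
E_pi D D f = -(3/2)sin x


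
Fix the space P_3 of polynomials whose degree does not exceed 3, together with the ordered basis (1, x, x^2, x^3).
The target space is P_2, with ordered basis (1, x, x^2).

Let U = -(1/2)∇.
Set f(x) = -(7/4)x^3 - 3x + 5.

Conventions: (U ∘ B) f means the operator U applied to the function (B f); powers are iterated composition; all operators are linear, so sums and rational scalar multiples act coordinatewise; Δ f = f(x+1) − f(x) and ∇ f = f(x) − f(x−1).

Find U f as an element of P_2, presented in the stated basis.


g(x) = (21/8)x^2 - (21/8)x + 19/8

∇ f = -(21/4)x^2 + (21/4)x - 19/4
(-(1/2)∇) f = (21/8)x^2 - (21/8)x + 19/8


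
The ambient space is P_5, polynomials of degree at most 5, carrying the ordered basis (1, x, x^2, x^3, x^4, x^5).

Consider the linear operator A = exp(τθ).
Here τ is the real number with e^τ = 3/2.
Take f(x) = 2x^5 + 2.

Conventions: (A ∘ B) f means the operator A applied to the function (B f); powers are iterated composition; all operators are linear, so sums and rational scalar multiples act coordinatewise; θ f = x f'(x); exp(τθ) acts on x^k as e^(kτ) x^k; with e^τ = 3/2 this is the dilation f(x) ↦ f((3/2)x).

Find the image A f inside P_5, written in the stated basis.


exp(τθ) x^k = e^(kτ) x^k; with e^τ = 3/2 this sends x^k to (3/2)^k x^k
x^5 ↦ 243/32 x^5
applying this coordinatewise to f: exp(τθ) f = (243/16)x^5 + 2

g(x) = (243/16)x^5 + 2


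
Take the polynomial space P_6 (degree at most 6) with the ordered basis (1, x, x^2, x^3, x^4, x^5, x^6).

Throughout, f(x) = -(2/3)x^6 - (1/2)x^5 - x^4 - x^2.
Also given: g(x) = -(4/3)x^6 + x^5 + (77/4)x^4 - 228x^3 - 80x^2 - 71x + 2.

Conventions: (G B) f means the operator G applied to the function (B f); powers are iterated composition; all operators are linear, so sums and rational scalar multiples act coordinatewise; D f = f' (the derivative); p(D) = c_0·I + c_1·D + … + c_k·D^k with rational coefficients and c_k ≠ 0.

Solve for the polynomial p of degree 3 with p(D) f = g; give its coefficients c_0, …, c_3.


D^0 f = -(2/3)x^6 - (1/2)x^5 - x^4 - x^2
D^1 f = -4x^5 - (5/2)x^4 - 4x^3 - 2x
D^2 f = -20x^4 - 10x^3 - 12x^2 - 2
D^3 f = -80x^3 - 30x^2 - 24x
matching coefficients of g against c_0 f + c_1 Df + … from the top degree down determines the c_i
solution: c_0 = 2, c_1 = -1/2, c_2 = -1, c_3 = 3

c_0 = 2, c_1 = -1/2, c_2 = -1, c_3 = 3


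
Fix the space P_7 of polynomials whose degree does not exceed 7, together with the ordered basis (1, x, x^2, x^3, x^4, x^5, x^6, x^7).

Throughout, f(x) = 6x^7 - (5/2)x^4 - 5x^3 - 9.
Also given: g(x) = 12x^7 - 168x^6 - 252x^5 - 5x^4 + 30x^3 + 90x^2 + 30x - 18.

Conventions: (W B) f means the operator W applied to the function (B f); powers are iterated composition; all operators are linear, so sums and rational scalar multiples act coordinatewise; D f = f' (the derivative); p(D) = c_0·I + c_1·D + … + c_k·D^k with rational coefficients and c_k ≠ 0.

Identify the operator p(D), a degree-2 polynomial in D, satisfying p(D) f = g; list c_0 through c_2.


p(D) = 2·I − 4·D − D^2, i.e. c_0 = 2, c_1 = -4, c_2 = -1

D^0 f = 6x^7 - (5/2)x^4 - 5x^3 - 9
D^1 f = 42x^6 - 10x^3 - 15x^2
D^2 f = 252x^5 - 30x^2 - 30x
matching coefficients of g against c_0 f + c_1 Df + … from the top degree down determines the c_i
solution: c_0 = 2, c_1 = -4, c_2 = -1


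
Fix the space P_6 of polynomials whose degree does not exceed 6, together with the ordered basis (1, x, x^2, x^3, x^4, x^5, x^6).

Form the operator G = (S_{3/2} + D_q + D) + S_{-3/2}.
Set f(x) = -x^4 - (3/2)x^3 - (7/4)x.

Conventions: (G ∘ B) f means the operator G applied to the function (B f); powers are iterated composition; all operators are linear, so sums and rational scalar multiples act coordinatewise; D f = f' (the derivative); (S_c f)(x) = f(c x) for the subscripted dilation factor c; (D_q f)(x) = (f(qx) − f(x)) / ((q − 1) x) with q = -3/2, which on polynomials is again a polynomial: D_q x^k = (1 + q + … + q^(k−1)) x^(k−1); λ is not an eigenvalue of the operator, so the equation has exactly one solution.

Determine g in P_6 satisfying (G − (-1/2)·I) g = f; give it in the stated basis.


write g with unknown coordinates in the stated basis and equate coefficients in (G − (-1/2)·I) g = f
solving from the highest basis element down gives g = -(8/85)x^4 - (217/85)x^3 + (4123/1700)x^2 - (18319/1700)x + 18319/2125
check: G g = -(81/85)x^4 - (19/85)x^3 - (4123/3400)x^2 + (12369/3400)x - 18319/4250
so G g − (-1/2)·g = -x^4 - (3/2)x^3 - (7/4)x = f ✓

the result is g(x) = -(8/85)x^4 - (217/85)x^3 + (4123/1700)x^2 - (18319/1700)x + 18319/2125


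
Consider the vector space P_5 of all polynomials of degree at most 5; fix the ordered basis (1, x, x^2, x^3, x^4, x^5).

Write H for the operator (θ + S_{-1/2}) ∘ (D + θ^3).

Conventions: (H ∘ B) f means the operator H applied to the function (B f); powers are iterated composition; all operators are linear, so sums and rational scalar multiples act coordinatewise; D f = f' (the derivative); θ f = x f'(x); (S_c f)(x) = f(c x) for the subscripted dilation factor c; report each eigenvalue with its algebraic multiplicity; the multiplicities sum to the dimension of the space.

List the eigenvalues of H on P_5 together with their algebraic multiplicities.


image of 1: 0
image of x: (1/2)x + 1
image of x^2: 18x^2 + x
image of x^3: (621/8)x^3 + (27/4)x^2
image of x^4: 260x^4 + (23/2)x^3
image of x^5: (19875/32)x^5 + (325/16)x^4
the matrix is upper triangular; its diagonal is (0, 1/2, 18, 621/8, 260, 19875/32)
for a triangular matrix the eigenvalues are the diagonal entries, with algebraic multiplicity their repetition count

λ = 0 (multiplicity 1), λ = 1/2 (multiplicity 1), λ = 18 (multiplicity 1), λ = 621/8 (multiplicity 1), λ = 260 (multiplicity 1), λ = 19875/32 (multiplicity 1)


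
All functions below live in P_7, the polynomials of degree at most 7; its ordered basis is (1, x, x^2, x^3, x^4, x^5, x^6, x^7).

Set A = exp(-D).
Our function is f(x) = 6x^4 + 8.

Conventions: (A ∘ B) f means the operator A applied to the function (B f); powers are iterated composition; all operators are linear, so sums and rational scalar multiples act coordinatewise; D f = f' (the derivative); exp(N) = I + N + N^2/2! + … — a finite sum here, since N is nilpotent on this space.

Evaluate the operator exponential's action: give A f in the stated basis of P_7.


order-1 term: -24x^3
order-2 term: 36x^2
order-3 term: -24x
order-4 term: 6
the series for exp(-D) f terminates at order 4
exp(-D) f = 6x^4 - 24x^3 + 36x^2 - 24x + 14

the result is g(x) = 6x^4 - 24x^3 + 36x^2 - 24x + 14


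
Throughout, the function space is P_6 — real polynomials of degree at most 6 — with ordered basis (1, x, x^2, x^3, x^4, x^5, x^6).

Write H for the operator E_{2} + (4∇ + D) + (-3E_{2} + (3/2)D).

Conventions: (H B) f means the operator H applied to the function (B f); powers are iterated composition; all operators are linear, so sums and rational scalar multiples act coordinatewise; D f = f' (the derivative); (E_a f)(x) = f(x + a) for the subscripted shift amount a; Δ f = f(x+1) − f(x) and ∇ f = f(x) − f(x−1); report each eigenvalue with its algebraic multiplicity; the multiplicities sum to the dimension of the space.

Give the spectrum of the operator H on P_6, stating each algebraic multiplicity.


image of 1: -2
image of x: -2x + 5/2
image of x^2: -2x^2 + 5x - 12
image of x^3: -2x^3 + (15/2)x^2 - 36x - 12
image of x^4: -2x^4 + 10x^3 - 72x^2 - 48x - 36
image of x^5: -2x^5 + (25/2)x^4 - 120x^3 - 120x^2 - 180x - 60
image of x^6: -2x^6 + 15x^5 - 180x^4 - 240x^3 - 540x^2 - 360x - 132
the matrix is upper triangular; its diagonal is (-2, -2, -2, -2, -2, -2, -2)
for a triangular matrix the eigenvalues are the diagonal entries, with algebraic multiplicity their repetition count

λ = -2 (multiplicity 7)
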